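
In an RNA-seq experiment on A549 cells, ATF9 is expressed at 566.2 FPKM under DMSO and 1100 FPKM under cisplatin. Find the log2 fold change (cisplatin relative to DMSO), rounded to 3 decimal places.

0.958

Fold change = 1100 / 566.2 = 1.9428
log2(1.9428) = 0.9581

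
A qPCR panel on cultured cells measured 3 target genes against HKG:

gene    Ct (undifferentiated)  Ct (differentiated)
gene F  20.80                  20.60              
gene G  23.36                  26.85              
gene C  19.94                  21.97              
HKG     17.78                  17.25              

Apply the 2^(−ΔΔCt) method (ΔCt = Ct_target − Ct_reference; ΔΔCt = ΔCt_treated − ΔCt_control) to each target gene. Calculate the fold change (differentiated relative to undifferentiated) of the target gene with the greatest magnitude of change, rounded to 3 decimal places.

gene F: ΔΔCt = (20.60−17.25) − (20.80−17.78) = 3.35 − 3.02 = 0.33; fold change = 2^-0.33 = 0.796
gene G: ΔΔCt = (26.85−17.25) − (23.36−17.78) = 9.60 − 5.58 = 4.02; fold change = 2^-4.02 = 0.062
gene C: ΔΔCt = (21.97−17.25) − (19.94−17.78) = 4.72 − 2.16 = 2.56; fold change = 2^-2.56 = 0.170
gene G has the largest |ΔΔCt| = 4.02.

0.062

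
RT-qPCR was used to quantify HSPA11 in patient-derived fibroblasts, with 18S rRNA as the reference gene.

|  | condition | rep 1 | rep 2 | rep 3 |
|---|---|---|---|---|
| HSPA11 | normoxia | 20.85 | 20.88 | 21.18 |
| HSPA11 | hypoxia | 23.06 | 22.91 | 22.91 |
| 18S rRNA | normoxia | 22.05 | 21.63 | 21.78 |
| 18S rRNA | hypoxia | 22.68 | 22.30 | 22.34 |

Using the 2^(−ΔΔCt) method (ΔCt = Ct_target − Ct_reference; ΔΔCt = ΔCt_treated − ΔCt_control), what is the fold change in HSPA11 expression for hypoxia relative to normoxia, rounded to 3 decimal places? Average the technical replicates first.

0.387

Mean Ct: HSPA11 normoxia 20.970; HSPA11 hypoxia 22.960; 18S rRNA normoxia 21.820; 18S rRNA hypoxia 22.440
ΔCt(normoxia) = 20.970 − 21.820 = -0.850
ΔCt(hypoxia) = 22.960 − 22.440 = 0.520
ΔΔCt = 0.520 − (-0.850) = 1.370
Fold change = 2^(−1.370) = 0.3869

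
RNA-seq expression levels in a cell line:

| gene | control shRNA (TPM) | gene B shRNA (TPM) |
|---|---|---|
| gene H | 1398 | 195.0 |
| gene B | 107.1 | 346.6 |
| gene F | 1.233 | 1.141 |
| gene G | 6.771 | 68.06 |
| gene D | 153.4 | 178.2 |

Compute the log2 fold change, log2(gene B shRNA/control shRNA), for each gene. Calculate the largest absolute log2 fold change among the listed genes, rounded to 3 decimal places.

3.329

log2(195.0/1398) = -2.842  (gene H)
log2(346.6/107.1) = 1.694  (gene B)
log2(1.141/1.233) = -0.112  (gene F)
log2(68.06/6.771) = 3.329  (gene G)
log2(178.2/153.4) = 0.216  (gene D)
The largest magnitude belongs to gene G.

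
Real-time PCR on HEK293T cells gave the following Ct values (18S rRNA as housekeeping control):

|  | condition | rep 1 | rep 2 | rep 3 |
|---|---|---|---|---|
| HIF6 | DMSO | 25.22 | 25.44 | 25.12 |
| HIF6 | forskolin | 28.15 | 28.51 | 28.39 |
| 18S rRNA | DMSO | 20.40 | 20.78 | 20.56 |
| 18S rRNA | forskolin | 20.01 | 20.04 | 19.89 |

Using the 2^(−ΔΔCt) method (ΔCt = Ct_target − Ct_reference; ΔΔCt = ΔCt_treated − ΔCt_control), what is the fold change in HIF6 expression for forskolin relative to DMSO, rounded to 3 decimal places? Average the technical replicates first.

0.077

Mean Ct: HIF6 DMSO 25.260; HIF6 forskolin 28.350; 18S rRNA DMSO 20.580; 18S rRNA forskolin 19.980
ΔCt(DMSO) = 25.260 − 20.580 = 4.680
ΔCt(forskolin) = 28.350 − 19.980 = 8.370
ΔΔCt = 8.370 − 4.680 = 3.690
Fold change = 2^(−3.690) = 0.0775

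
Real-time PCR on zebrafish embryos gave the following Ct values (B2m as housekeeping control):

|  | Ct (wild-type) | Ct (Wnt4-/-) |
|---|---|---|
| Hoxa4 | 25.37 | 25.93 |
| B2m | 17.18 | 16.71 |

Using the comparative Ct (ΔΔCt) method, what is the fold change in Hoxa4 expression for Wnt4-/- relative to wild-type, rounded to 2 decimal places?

0.49

ΔCt(wild-type) = 25.370 − 17.180 = 8.190
ΔCt(Wnt4-/-) = 25.930 − 16.710 = 9.220
ΔΔCt = 9.220 − 8.190 = 1.030
Fold change = 2^(−1.030) = 0.490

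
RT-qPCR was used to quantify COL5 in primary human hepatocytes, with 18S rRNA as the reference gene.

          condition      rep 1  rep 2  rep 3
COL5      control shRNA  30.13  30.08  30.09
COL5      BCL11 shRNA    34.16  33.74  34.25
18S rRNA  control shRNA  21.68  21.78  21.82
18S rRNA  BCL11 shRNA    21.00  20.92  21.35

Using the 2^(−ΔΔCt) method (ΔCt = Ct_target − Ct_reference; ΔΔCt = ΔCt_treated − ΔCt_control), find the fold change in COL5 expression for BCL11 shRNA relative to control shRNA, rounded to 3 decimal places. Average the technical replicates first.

0.041

Mean Ct: COL5 control shRNA 30.100; COL5 BCL11 shRNA 34.050; 18S rRNA control shRNA 21.760; 18S rRNA BCL11 shRNA 21.090
ΔCt(control shRNA) = 30.100 − 21.760 = 8.340
ΔCt(BCL11 shRNA) = 34.050 − 21.090 = 12.960
ΔΔCt = 12.960 − 8.340 = 4.620
Fold change = 2^(−4.620) = 0.0407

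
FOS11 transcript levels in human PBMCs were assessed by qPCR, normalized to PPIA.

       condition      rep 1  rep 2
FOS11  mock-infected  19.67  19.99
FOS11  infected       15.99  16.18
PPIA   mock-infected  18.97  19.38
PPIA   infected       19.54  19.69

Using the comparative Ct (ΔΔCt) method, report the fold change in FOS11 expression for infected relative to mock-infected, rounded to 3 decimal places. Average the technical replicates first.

18.189

Mean Ct: FOS11 mock-infected 19.830; FOS11 infected 16.085; PPIA mock-infected 19.175; PPIA infected 19.615
ΔCt(mock-infected) = 19.830 − 19.175 = 0.655
ΔCt(infected) = 16.085 − 19.615 = -3.530
ΔΔCt = -3.530 − 0.655 = -4.185
Fold change = 2^(−(-4.185)) = 2^4.185 = 18.1891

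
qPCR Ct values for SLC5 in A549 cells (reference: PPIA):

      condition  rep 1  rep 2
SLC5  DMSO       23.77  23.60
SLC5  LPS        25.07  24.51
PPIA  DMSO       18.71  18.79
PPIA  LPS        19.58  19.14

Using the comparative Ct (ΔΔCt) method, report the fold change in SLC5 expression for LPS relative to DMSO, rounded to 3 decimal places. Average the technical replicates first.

0.710

Mean Ct: SLC5 DMSO 23.685; SLC5 LPS 24.790; PPIA DMSO 18.750; PPIA LPS 19.360
ΔCt(DMSO) = 23.685 − 18.750 = 4.935
ΔCt(LPS) = 24.790 − 19.360 = 5.430
ΔΔCt = 5.430 − 4.935 = 0.495
Fold change = 2^(−0.495) = 0.7096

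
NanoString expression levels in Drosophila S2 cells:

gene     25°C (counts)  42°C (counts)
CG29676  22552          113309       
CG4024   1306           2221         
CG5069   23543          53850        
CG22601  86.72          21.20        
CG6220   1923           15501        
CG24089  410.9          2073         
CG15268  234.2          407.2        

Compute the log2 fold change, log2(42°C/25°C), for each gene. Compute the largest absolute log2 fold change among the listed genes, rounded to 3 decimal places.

3.011

log2(113309/22552) = 2.329  (CG29676)
log2(2221/1306) = 0.766  (CG4024)
log2(53850/23543) = 1.194  (CG5069)
log2(21.20/86.72) = -2.032  (CG22601)
log2(15501/1923) = 3.011  (CG6220)
log2(2073/410.9) = 2.335  (CG24089)
log2(407.2/234.2) = 0.798  (CG15268)
The largest magnitude belongs to CG6220.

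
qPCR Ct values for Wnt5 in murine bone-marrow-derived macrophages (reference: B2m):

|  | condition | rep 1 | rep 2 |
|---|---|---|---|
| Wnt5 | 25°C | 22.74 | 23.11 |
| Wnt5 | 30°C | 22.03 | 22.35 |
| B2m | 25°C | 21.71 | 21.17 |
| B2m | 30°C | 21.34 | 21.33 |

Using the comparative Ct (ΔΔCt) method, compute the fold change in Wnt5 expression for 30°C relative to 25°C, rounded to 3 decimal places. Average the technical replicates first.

Mean Ct: Wnt5 25°C 22.925; Wnt5 30°C 22.190; B2m 25°C 21.440; B2m 30°C 21.335
ΔCt(25°C) = 22.925 − 21.440 = 1.485
ΔCt(30°C) = 22.190 − 21.335 = 0.855
ΔΔCt = 0.855 − 1.485 = -0.630
Fold change = 2^(−(-0.630)) = 2^0.630 = 1.5476

1.548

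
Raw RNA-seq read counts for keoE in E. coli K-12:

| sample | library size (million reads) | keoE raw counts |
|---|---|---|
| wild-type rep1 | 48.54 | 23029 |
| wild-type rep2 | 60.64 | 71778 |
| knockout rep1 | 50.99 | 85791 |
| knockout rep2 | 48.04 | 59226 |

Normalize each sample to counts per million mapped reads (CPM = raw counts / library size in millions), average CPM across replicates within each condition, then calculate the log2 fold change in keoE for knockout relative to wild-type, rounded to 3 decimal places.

0.814

CPM(wild-type rep1) = 23029 / 48.54 = 474.4335
CPM(wild-type rep2) = 71778 / 60.64 = 1183.6741
CPM(knockout rep1) = 85791 / 50.99 = 1682.5064
CPM(knockout rep2) = 59226 / 48.04 = 1232.8476
mean CPM(wild-type) = 829.0538; mean CPM(knockout) = 1457.6770
Fold change = 1457.6770 / 829.0538 = 1.75824
log2(1.75824) = 0.8141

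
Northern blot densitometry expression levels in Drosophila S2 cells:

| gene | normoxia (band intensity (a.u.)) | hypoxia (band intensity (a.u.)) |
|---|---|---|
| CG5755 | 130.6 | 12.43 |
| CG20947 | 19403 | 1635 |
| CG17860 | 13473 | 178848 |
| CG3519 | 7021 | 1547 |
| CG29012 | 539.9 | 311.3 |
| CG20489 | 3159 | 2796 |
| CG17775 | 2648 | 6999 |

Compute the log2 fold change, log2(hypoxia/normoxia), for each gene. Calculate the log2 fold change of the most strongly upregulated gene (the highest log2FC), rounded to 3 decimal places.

3.731

log2(12.43/130.6) = -3.393  (CG5755)
log2(1635/19403) = -3.569  (CG20947)
log2(178848/13473) = 3.731  (CG17860)
log2(1547/7021) = -2.182  (CG3519)
log2(311.3/539.9) = -0.794  (CG29012)
log2(2796/3159) = -0.176  (CG20489)
log2(6999/2648) = 1.402  (CG17775)
CG17860 is most strongly upregulated.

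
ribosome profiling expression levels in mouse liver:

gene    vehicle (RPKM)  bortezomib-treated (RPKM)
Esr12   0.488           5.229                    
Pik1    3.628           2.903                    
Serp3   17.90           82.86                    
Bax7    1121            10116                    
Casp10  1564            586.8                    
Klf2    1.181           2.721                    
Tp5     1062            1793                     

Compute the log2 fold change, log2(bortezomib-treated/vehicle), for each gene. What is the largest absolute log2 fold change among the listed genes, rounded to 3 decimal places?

log2(5.229/0.488) = 3.422  (Esr12)
log2(2.903/3.628) = -0.322  (Pik1)
log2(82.86/17.90) = 2.211  (Serp3)
log2(10116/1121) = 3.174  (Bax7)
log2(586.8/1564) = -1.414  (Casp10)
log2(2.721/1.181) = 1.204  (Klf2)
log2(1793/1062) = 0.756  (Tp5)
The largest magnitude belongs to Esr12.

3.422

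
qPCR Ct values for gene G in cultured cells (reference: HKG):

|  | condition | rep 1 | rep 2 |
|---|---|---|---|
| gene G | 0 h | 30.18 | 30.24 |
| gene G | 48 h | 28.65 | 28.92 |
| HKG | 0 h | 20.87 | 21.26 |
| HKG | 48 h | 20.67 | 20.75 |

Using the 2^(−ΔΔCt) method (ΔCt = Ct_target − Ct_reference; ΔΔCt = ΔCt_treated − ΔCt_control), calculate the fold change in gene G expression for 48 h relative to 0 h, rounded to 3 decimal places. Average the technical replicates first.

2.099

Mean Ct: gene G 0 h 30.210; gene G 48 h 28.785; HKG 0 h 21.065; HKG 48 h 20.710
ΔCt(0 h) = 30.210 − 21.065 = 9.145
ΔCt(48 h) = 28.785 − 20.710 = 8.075
ΔΔCt = 8.075 − 9.145 = -1.070
Fold change = 2^(−(-1.070)) = 2^1.070 = 2.0994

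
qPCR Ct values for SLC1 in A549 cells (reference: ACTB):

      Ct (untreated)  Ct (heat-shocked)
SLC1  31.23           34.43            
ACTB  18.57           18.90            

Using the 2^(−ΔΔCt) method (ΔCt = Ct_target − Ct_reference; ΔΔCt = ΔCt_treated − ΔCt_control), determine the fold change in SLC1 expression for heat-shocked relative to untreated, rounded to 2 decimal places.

0.14

ΔCt(untreated) = 31.230 − 18.570 = 12.660
ΔCt(heat-shocked) = 34.430 − 18.900 = 15.530
ΔΔCt = 15.530 − 12.660 = 2.870
Fold change = 2^(−2.870) = 0.137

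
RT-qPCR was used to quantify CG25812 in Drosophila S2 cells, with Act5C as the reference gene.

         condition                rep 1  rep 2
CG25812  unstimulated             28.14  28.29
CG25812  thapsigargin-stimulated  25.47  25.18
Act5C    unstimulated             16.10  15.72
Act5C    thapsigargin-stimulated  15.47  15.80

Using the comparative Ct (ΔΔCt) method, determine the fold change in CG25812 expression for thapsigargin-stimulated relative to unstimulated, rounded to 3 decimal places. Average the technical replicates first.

Mean Ct: CG25812 unstimulated 28.215; CG25812 thapsigargin-stimulated 25.325; Act5C unstimulated 15.910; Act5C thapsigargin-stimulated 15.635
ΔCt(unstimulated) = 28.215 − 15.910 = 12.305
ΔCt(thapsigargin-stimulated) = 25.325 − 15.635 = 9.690
ΔΔCt = 9.690 − 12.305 = -2.615
Fold change = 2^(−(-2.615)) = 2^2.615 = 6.1262

6.126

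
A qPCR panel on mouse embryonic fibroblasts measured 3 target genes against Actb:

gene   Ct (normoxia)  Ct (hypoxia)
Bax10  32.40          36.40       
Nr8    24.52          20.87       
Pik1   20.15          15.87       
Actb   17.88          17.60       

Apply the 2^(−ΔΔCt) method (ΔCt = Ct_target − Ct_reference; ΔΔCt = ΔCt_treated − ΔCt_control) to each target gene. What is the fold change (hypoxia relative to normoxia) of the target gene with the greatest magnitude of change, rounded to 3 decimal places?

0.051

Bax10: ΔΔCt = (36.40−17.60) − (32.40−17.88) = 18.80 − 14.52 = 4.28; fold change = 2^-4.28 = 0.051
Nr8: ΔΔCt = (20.87−17.60) − (24.52−17.88) = 3.27 − 6.64 = -3.37; fold change = 2^3.37 = 10.339
Pik1: ΔΔCt = (15.87−17.60) − (20.15−17.88) = -1.73 − 2.27 = -4.00; fold change = 2^4.00 = 16.000
Bax10 has the largest |ΔΔCt| = 4.28.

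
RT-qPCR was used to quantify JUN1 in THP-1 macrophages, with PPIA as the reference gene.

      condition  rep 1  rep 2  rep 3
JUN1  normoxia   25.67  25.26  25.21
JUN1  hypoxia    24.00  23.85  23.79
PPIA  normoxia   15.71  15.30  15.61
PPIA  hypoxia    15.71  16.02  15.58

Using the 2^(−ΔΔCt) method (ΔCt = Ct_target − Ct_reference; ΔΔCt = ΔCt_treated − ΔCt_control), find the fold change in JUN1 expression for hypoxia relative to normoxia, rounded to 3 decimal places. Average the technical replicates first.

Mean Ct: JUN1 normoxia 25.380; JUN1 hypoxia 23.880; PPIA normoxia 15.540; PPIA hypoxia 15.770
ΔCt(normoxia) = 25.380 − 15.540 = 9.840
ΔCt(hypoxia) = 23.880 − 15.770 = 8.110
ΔΔCt = 8.110 − 9.840 = -1.730
Fold change = 2^(−(-1.730)) = 2^1.730 = 3.3173

3.317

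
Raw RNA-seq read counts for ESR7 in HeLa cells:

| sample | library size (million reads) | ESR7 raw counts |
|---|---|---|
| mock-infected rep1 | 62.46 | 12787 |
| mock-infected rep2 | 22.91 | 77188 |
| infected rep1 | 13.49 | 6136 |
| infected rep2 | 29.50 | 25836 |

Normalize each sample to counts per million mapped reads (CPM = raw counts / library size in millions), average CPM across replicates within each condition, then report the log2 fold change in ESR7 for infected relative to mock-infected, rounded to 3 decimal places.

-1.425

CPM(mock-infected rep1) = 12787 / 62.46 = 204.7230
CPM(mock-infected rep2) = 77188 / 22.91 = 3369.1838
CPM(infected rep1) = 6136 / 13.49 = 454.8554
CPM(infected rep2) = 25836 / 29.50 = 875.7966
mean CPM(mock-infected) = 1786.9534; mean CPM(infected) = 665.3260
Fold change = 665.3260 / 1786.9534 = 0.37232
log2(0.37232) = -1.4254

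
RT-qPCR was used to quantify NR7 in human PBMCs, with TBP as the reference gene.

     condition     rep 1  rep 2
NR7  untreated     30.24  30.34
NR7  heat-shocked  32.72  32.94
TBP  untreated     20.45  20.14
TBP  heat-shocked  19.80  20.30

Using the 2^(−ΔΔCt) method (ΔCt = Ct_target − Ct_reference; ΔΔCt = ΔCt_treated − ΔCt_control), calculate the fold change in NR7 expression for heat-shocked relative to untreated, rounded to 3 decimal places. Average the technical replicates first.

0.145

Mean Ct: NR7 untreated 30.290; NR7 heat-shocked 32.830; TBP untreated 20.295; TBP heat-shocked 20.050
ΔCt(untreated) = 30.290 − 20.295 = 9.995
ΔCt(heat-shocked) = 32.830 − 20.050 = 12.780
ΔΔCt = 12.780 − 9.995 = 2.785
Fold change = 2^(−2.785) = 0.1451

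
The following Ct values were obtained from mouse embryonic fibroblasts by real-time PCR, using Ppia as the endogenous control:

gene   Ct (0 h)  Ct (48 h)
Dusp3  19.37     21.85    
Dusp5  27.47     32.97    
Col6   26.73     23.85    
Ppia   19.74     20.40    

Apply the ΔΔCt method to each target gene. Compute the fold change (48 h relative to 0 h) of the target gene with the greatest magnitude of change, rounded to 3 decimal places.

0.035

Dusp3: ΔΔCt = (21.85−20.40) − (19.37−19.74) = 1.45 − (-0.37) = 1.82; fold change = 2^-1.82 = 0.283
Dusp5: ΔΔCt = (32.97−20.40) − (27.47−19.74) = 12.57 − 7.73 = 4.84; fold change = 2^-4.84 = 0.035
Col6: ΔΔCt = (23.85−20.40) − (26.73−19.74) = 3.45 − 6.99 = -3.54; fold change = 2^3.54 = 11.632
Dusp5 has the largest |ΔΔCt| = 4.84.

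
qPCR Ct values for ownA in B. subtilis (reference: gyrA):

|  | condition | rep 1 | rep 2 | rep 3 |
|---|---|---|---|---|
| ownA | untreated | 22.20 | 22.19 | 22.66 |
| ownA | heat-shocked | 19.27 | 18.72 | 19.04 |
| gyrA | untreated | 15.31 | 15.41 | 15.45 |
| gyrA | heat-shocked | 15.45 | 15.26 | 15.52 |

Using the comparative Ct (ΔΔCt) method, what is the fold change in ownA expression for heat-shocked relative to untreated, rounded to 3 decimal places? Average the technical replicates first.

Mean Ct: ownA untreated 22.350; ownA heat-shocked 19.010; gyrA untreated 15.390; gyrA heat-shocked 15.410
ΔCt(untreated) = 22.350 − 15.390 = 6.960
ΔCt(heat-shocked) = 19.010 − 15.410 = 3.600
ΔΔCt = 3.600 − 6.960 = -3.360
Fold change = 2^(−(-3.360)) = 2^3.360 = 10.2674

10.267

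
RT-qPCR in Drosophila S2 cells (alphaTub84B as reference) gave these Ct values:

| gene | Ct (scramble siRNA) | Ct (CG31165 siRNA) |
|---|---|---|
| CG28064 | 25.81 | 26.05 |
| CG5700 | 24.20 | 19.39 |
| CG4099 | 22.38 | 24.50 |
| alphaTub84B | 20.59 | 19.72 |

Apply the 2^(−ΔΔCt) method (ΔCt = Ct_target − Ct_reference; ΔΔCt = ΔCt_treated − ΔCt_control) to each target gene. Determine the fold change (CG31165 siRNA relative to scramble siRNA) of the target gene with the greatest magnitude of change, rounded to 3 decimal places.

15.348

CG28064: ΔΔCt = (26.05−19.72) − (25.81−20.59) = 6.33 − 5.22 = 1.11; fold change = 2^-1.11 = 0.463
CG5700: ΔΔCt = (19.39−19.72) − (24.20−20.59) = -0.33 − 3.61 = -3.94; fold change = 2^3.94 = 15.348
CG4099: ΔΔCt = (24.50−19.72) − (22.38−20.59) = 4.78 − 1.79 = 2.99; fold change = 2^-2.99 = 0.126
CG5700 has the largest |ΔΔCt| = 3.94.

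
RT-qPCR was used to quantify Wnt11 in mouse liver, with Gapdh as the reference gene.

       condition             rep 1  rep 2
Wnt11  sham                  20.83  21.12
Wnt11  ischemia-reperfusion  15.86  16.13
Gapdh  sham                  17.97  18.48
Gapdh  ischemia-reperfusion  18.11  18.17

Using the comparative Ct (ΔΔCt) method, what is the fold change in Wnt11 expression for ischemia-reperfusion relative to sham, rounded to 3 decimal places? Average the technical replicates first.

Mean Ct: Wnt11 sham 20.975; Wnt11 ischemia-reperfusion 15.995; Gapdh sham 18.225; Gapdh ischemia-reperfusion 18.140
ΔCt(sham) = 20.975 − 18.225 = 2.750
ΔCt(ischemia-reperfusion) = 15.995 − 18.140 = -2.145
ΔΔCt = -2.145 − 2.750 = -4.895
Fold change = 2^(−(-4.895)) = 2^4.895 = 29.7538

29.754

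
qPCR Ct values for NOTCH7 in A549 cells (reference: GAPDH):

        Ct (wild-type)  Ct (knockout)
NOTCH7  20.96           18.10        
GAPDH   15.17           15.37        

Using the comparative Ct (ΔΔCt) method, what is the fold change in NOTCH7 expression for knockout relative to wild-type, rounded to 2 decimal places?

ΔCt(wild-type) = 20.960 − 15.170 = 5.790
ΔCt(knockout) = 18.100 − 15.370 = 2.730
ΔΔCt = 2.730 − 5.790 = -3.060
Fold change = 2^(−(-3.060)) = 2^3.060 = 8.340

8.34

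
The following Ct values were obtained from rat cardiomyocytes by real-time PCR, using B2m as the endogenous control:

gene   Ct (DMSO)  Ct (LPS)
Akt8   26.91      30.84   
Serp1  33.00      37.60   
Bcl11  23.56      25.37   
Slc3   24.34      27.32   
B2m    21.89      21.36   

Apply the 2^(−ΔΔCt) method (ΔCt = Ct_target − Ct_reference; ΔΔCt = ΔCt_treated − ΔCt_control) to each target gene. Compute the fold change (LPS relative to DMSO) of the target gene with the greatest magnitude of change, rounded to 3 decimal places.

0.029

Akt8: ΔΔCt = (30.84−21.36) − (26.91−21.89) = 9.48 − 5.02 = 4.46; fold change = 2^-4.46 = 0.045
Serp1: ΔΔCt = (37.60−21.36) − (33.00−21.89) = 16.24 − 11.11 = 5.13; fold change = 2^-5.13 = 0.029
Bcl11: ΔΔCt = (25.37−21.36) − (23.56−21.89) = 4.01 − 1.67 = 2.34; fold change = 2^-2.34 = 0.198
Slc3: ΔΔCt = (27.32−21.36) − (24.34−21.89) = 5.96 − 2.45 = 3.51; fold change = 2^-3.51 = 0.088
Serp1 has the largest |ΔΔCt| = 5.13.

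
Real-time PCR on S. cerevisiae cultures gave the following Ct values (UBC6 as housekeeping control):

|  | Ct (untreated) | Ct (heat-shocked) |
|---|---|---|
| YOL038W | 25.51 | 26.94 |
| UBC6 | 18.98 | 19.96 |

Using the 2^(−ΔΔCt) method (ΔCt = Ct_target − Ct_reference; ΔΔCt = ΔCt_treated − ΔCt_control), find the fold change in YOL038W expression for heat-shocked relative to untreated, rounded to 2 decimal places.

ΔCt(untreated) = 25.510 − 18.980 = 6.530
ΔCt(heat-shocked) = 26.940 − 19.960 = 6.980
ΔΔCt = 6.980 − 6.530 = 0.450
Fold change = 2^(−0.450) = 0.732

0.73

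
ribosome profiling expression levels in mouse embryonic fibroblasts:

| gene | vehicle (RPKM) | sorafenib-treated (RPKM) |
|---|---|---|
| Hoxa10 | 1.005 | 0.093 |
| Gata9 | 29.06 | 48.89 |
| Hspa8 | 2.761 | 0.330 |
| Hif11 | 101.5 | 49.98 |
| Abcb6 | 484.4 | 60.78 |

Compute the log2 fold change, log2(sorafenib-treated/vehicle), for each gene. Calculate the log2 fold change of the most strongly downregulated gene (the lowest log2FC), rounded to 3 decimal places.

log2(0.093/1.005) = -3.434  (Hoxa10)
log2(48.89/29.06) = 0.751  (Gata9)
log2(0.330/2.761) = -3.065  (Hspa8)
log2(49.98/101.5) = -1.022  (Hif11)
log2(60.78/484.4) = -2.995  (Abcb6)
Hoxa10 is most strongly downregulated.

-3.434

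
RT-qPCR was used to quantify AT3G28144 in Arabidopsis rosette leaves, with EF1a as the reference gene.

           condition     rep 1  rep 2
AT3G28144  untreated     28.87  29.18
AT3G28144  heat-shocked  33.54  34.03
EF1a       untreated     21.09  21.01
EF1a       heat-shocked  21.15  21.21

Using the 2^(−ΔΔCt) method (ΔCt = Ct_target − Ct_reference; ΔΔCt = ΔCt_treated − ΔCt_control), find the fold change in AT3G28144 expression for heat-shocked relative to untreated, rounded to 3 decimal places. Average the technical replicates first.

0.040

Mean Ct: AT3G28144 untreated 29.025; AT3G28144 heat-shocked 33.785; EF1a untreated 21.050; EF1a heat-shocked 21.180
ΔCt(untreated) = 29.025 − 21.050 = 7.975
ΔCt(heat-shocked) = 33.785 − 21.180 = 12.605
ΔΔCt = 12.605 − 7.975 = 4.630
Fold change = 2^(−4.630) = 0.0404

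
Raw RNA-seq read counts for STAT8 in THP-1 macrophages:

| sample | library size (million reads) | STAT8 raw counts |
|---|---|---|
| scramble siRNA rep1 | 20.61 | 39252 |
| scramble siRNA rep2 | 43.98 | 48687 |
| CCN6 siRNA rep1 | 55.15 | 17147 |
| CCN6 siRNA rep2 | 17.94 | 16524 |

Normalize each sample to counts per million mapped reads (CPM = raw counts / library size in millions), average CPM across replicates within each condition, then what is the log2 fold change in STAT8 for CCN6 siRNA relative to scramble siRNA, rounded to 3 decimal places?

CPM(scramble siRNA rep1) = 39252 / 20.61 = 1904.5124
CPM(scramble siRNA rep2) = 48687 / 43.98 = 1107.0259
CPM(CCN6 siRNA rep1) = 17147 / 55.15 = 310.9157
CPM(CCN6 siRNA rep2) = 16524 / 17.94 = 921.0702
mean CPM(scramble siRNA) = 1505.7691; mean CPM(CCN6 siRNA) = 615.9930
Fold change = 615.9930 / 1505.7691 = 0.40909
log2(0.40909) = -1.2895

-1.290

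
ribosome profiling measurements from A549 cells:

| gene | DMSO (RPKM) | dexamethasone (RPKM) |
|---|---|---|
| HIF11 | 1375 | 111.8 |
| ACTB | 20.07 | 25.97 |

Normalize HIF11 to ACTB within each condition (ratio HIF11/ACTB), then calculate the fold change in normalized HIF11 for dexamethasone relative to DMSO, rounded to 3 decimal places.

HIF11/ACTB (DMSO) = 1375 / 20.07 = 68.51
HIF11/ACTB (dexamethasone) = 111.8 / 25.97 = 4.305
Fold change = 4.305 / 68.51 = 0.0628

0.063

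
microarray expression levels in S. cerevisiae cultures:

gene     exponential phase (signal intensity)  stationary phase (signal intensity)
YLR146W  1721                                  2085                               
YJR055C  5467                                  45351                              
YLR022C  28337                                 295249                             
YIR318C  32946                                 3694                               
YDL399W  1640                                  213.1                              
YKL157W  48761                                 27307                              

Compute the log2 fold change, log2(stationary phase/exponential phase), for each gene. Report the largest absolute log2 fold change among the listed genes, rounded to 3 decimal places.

3.381

log2(2085/1721) = 0.277  (YLR146W)
log2(45351/5467) = 3.052  (YJR055C)
log2(295249/28337) = 3.381  (YLR022C)
log2(3694/32946) = -3.157  (YIR318C)
log2(213.1/1640) = -2.944  (YDL399W)
log2(27307/48761) = -0.836  (YKL157W)
The largest magnitude belongs to YLR022C.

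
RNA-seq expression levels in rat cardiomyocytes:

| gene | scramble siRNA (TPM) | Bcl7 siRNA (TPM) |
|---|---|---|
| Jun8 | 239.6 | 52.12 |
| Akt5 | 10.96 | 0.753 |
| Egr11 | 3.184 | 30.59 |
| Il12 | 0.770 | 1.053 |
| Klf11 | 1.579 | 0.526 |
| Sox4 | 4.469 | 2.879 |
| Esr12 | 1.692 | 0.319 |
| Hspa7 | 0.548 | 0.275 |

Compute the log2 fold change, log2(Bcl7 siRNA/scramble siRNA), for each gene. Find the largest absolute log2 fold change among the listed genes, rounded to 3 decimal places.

3.863

log2(52.12/239.6) = -2.201  (Jun8)
log2(0.753/10.96) = -3.863  (Akt5)
log2(30.59/3.184) = 3.264  (Egr11)
log2(1.053/0.770) = 0.452  (Il12)
log2(0.526/1.579) = -1.586  (Klf11)
log2(2.879/4.469) = -0.634  (Sox4)
log2(0.319/1.692) = -2.407  (Esr12)
log2(0.275/0.548) = -0.995  (Hspa7)
The largest magnitude belongs to Akt5.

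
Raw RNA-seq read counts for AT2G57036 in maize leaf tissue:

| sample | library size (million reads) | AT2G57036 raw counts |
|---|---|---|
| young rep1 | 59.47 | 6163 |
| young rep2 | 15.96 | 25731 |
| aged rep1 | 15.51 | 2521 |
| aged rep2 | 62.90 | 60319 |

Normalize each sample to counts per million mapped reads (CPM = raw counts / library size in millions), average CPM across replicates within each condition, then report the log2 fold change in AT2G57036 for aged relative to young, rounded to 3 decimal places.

-0.613

CPM(young rep1) = 6163 / 59.47 = 103.6321
CPM(young rep2) = 25731 / 15.96 = 1612.2180
CPM(aged rep1) = 2521 / 15.51 = 162.5403
CPM(aged rep2) = 60319 / 62.90 = 958.9666
mean CPM(young) = 857.9251; mean CPM(aged) = 560.7535
Fold change = 560.7535 / 857.9251 = 0.65362
log2(0.65362) = -0.6135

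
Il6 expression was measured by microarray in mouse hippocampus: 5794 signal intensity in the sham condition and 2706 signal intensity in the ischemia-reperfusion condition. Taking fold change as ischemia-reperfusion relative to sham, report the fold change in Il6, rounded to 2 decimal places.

0.47

Fold change = 2706 / 5794 = 0.467
Il6 is downregulated.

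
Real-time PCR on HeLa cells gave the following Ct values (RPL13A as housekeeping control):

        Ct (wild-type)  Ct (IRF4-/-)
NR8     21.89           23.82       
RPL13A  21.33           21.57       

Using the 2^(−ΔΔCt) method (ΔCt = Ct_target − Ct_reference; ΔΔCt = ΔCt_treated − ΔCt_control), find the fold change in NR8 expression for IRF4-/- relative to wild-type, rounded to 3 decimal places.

0.310

ΔCt(wild-type) = 21.890 − 21.330 = 0.560
ΔCt(IRF4-/-) = 23.820 − 21.570 = 2.250
ΔΔCt = 2.250 − 0.560 = 1.690
Fold change = 2^(−1.690) = 0.3099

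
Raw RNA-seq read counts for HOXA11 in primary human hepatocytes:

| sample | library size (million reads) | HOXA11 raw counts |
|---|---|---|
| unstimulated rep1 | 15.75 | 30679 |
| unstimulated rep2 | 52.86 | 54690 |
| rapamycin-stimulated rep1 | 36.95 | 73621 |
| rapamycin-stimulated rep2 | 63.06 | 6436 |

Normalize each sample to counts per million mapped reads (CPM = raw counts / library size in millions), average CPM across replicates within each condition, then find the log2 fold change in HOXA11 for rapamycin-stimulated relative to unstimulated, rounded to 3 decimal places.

CPM(unstimulated rep1) = 30679 / 15.75 = 1947.8730
CPM(unstimulated rep2) = 54690 / 52.86 = 1034.6198
CPM(rapamycin-stimulated rep1) = 73621 / 36.95 = 1992.4493
CPM(rapamycin-stimulated rep2) = 6436 / 63.06 = 102.0615
mean CPM(unstimulated) = 1491.2464; mean CPM(rapamycin-stimulated) = 1047.2554
Fold change = 1047.2554 / 1491.2464 = 0.70227
log2(0.70227) = -0.5099

-0.510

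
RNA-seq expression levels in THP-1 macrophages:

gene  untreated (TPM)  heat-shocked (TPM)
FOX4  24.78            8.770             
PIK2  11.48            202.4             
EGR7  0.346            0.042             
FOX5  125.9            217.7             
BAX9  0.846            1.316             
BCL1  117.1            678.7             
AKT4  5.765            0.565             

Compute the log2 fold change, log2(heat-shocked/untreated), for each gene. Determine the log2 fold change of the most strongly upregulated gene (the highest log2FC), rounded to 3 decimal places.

log2(8.770/24.78) = -1.499  (FOX4)
log2(202.4/11.48) = 4.140  (PIK2)
log2(0.042/0.346) = -3.042  (EGR7)
log2(217.7/125.9) = 0.790  (FOX5)
log2(1.316/0.846) = 0.637  (BAX9)
log2(678.7/117.1) = 2.535  (BCL1)
log2(0.565/5.765) = -3.351  (AKT4)
PIK2 is most strongly upregulated.

4.140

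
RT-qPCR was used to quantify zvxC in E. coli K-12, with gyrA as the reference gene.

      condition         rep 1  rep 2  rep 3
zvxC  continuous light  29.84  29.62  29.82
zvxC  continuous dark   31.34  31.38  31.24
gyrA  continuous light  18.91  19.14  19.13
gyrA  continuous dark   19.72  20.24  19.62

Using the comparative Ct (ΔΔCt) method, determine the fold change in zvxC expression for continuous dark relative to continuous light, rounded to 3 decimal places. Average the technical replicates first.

0.590

Mean Ct: zvxC continuous light 29.760; zvxC continuous dark 31.320; gyrA continuous light 19.060; gyrA continuous dark 19.860
ΔCt(continuous light) = 29.760 − 19.060 = 10.700
ΔCt(continuous dark) = 31.320 − 19.860 = 11.460
ΔΔCt = 11.460 − 10.700 = 0.760
Fold change = 2^(−0.760) = 0.5905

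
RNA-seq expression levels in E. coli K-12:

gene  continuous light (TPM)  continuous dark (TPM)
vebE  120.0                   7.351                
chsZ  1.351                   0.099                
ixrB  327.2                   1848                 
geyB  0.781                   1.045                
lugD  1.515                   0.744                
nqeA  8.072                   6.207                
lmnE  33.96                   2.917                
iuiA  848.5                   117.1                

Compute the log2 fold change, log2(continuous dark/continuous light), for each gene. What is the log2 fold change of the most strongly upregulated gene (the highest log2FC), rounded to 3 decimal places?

log2(7.351/120.0) = -4.029  (vebE)
log2(0.099/1.351) = -3.770  (chsZ)
log2(1848/327.2) = 2.498  (ixrB)
log2(1.045/0.781) = 0.420  (geyB)
log2(0.744/1.515) = -1.026  (lugD)
log2(6.207/8.072) = -0.379  (nqeA)
log2(2.917/33.96) = -3.541  (lmnE)
log2(117.1/848.5) = -2.857  (iuiA)
ixrB is most strongly upregulated.

2.498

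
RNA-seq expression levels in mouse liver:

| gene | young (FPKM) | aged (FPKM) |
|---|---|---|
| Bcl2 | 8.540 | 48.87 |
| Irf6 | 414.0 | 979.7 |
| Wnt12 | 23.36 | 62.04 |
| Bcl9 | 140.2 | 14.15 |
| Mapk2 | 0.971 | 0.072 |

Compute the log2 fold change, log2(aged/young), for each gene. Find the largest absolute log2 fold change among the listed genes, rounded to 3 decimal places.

3.753

log2(48.87/8.540) = 2.517  (Bcl2)
log2(979.7/414.0) = 1.243  (Irf6)
log2(62.04/23.36) = 1.409  (Wnt12)
log2(14.15/140.2) = -3.309  (Bcl9)
log2(0.072/0.971) = -3.753  (Mapk2)
The largest magnitude belongs to Mapk2.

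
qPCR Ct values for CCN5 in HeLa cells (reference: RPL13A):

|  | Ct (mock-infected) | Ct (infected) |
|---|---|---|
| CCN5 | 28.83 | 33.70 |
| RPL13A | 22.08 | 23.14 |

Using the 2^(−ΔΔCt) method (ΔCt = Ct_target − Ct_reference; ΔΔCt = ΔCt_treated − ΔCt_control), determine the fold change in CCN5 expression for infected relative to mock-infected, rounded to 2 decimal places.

ΔCt(mock-infected) = 28.830 − 22.080 = 6.750
ΔCt(infected) = 33.700 − 23.140 = 10.560
ΔΔCt = 10.560 − 6.750 = 3.810
Fold change = 2^(−3.810) = 0.071

0.07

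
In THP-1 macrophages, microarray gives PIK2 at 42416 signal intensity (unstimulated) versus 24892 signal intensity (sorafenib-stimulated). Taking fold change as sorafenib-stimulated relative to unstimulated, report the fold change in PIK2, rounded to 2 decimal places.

0.59

Fold change = 24892 / 42416 = 0.587
PIK2 is downregulated.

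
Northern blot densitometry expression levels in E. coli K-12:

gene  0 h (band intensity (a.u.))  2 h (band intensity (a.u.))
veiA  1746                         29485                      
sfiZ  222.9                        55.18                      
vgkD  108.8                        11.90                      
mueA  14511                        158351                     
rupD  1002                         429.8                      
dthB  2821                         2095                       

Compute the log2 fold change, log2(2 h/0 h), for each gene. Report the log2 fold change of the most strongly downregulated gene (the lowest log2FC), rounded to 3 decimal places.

log2(29485/1746) = 4.078  (veiA)
log2(55.18/222.9) = -2.014  (sfiZ)
log2(11.90/108.8) = -3.193  (vgkD)
log2(158351/14511) = 3.448  (mueA)
log2(429.8/1002) = -1.221  (rupD)
log2(2095/2821) = -0.429  (dthB)
vgkD is most strongly downregulated.

-3.193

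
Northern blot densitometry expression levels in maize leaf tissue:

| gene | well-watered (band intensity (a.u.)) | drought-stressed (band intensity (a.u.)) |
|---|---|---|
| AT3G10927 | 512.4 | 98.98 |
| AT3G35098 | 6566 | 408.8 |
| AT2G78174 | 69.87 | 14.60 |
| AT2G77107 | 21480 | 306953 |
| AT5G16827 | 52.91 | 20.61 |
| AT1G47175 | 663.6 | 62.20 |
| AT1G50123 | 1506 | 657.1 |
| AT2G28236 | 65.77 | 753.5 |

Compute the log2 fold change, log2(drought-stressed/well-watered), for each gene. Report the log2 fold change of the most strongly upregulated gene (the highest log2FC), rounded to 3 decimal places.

log2(98.98/512.4) = -2.372  (AT3G10927)
log2(408.8/6566) = -4.006  (AT3G35098)
log2(14.60/69.87) = -2.259  (AT2G78174)
log2(306953/21480) = 3.837  (AT2G77107)
log2(20.61/52.91) = -1.360  (AT5G16827)
log2(62.20/663.6) = -3.415  (AT1G47175)
log2(657.1/1506) = -1.197  (AT1G50123)
log2(753.5/65.77) = 3.518  (AT2G28236)
AT2G77107 is most strongly upregulated.

3.837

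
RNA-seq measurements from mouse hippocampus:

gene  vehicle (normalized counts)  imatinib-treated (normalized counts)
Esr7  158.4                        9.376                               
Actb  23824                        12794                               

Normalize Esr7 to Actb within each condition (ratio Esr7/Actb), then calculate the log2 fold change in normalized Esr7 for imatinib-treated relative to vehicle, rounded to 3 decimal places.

Esr7/Actb (vehicle) = 158.4 / 23824 = 0.0066488
Esr7/Actb (imatinib-treated) = 9.376 / 12794 = 0.00073284
Fold change = 0.00073284 / 0.0066488 = 0.1102
log2(0.1102) = -3.1815

-3.182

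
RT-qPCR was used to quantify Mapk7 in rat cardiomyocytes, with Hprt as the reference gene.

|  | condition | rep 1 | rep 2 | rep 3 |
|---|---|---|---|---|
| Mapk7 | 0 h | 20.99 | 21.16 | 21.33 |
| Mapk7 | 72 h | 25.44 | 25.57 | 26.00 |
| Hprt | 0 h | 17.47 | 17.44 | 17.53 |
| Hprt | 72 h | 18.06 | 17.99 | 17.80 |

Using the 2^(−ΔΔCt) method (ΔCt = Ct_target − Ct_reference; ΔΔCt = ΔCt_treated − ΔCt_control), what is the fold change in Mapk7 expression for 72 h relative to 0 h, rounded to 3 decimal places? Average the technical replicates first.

0.061

Mean Ct: Mapk7 0 h 21.160; Mapk7 72 h 25.670; Hprt 0 h 17.480; Hprt 72 h 17.950
ΔCt(0 h) = 21.160 − 17.480 = 3.680
ΔCt(72 h) = 25.670 − 17.950 = 7.720
ΔΔCt = 7.720 − 3.680 = 4.040
Fold change = 2^(−4.040) = 0.0608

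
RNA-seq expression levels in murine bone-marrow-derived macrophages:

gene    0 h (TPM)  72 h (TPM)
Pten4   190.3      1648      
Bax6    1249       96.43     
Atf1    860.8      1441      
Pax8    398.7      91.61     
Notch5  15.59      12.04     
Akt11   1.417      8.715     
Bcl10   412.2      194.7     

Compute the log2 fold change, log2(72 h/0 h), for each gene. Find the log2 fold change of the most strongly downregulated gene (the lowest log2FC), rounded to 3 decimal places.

-3.695

log2(1648/190.3) = 3.114  (Pten4)
log2(96.43/1249) = -3.695  (Bax6)
log2(1441/860.8) = 0.743  (Atf1)
log2(91.61/398.7) = -2.122  (Pax8)
log2(12.04/15.59) = -0.373  (Notch5)
log2(8.715/1.417) = 2.621  (Akt11)
log2(194.7/412.2) = -1.082  (Bcl10)
Bax6 is most strongly downregulated.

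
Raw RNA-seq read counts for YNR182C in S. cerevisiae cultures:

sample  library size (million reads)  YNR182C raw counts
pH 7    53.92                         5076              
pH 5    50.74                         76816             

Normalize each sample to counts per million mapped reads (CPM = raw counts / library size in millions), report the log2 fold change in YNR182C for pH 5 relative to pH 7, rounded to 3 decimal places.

CPM(pH 7) = 5076 / 53.92 = 94.1395
CPM(pH 5) = 76816 / 50.74 = 1513.9141
Fold change = 1513.9141 / 94.1395 = 16.08161
log2(16.08161) = 4.0073

4.007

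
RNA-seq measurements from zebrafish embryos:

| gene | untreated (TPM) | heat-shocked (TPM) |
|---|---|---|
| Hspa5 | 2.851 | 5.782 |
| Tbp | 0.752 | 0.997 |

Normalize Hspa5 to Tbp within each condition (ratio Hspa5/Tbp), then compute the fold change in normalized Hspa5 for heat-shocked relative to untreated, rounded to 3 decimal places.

1.530

Hspa5/Tbp (untreated) = 2.851 / 0.752 = 3.7912
Hspa5/Tbp (heat-shocked) = 5.782 / 0.997 = 5.7994
Fold change = 5.7994 / 3.7912 = 1.5297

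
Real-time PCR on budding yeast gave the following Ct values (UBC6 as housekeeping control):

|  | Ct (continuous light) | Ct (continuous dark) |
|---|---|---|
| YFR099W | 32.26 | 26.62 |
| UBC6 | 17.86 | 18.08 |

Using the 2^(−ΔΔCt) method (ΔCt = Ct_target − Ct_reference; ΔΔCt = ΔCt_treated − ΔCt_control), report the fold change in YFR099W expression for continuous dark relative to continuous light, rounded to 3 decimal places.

ΔCt(continuous light) = 32.260 − 17.860 = 14.400
ΔCt(continuous dark) = 26.620 − 18.080 = 8.540
ΔΔCt = 8.540 − 14.400 = -5.860
Fold change = 2^(−(-5.860)) = 2^5.860 = 58.0812

58.081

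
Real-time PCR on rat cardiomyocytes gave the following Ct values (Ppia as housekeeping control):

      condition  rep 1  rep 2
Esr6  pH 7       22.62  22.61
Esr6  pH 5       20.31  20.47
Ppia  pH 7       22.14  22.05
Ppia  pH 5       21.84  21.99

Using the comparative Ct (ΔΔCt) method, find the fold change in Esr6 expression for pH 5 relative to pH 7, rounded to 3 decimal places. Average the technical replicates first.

4.127

Mean Ct: Esr6 pH 7 22.615; Esr6 pH 5 20.390; Ppia pH 7 22.095; Ppia pH 5 21.915
ΔCt(pH 7) = 22.615 − 22.095 = 0.520
ΔCt(pH 5) = 20.390 − 21.915 = -1.525
ΔΔCt = -1.525 − 0.520 = -2.045
Fold change = 2^(−(-2.045)) = 2^2.045 = 4.1267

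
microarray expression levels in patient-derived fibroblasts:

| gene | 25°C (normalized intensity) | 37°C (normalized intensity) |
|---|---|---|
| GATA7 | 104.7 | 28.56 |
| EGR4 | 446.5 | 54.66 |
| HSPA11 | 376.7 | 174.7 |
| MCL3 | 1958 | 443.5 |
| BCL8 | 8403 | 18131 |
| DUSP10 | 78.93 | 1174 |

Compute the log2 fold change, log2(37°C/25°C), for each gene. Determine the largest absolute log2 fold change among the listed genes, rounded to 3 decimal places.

3.895

log2(28.56/104.7) = -1.874  (GATA7)
log2(54.66/446.5) = -3.030  (EGR4)
log2(174.7/376.7) = -1.109  (HSPA11)
log2(443.5/1958) = -2.142  (MCL3)
log2(18131/8403) = 1.109  (BCL8)
log2(1174/78.93) = 3.895  (DUSP10)
The largest magnitude belongs to DUSP10.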